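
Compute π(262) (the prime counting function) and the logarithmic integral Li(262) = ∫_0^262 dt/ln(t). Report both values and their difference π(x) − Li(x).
π(262) = 55;  Li(262) ≈ 61.59;  π(x) − Li(x) ≈ -6.59.

Direct count of primes ≤ 262 gives π(262) = 55. Numerical evaluation of the logarithmic integral gives Li(262) ≈ 61.59. The difference π(x) − Li(x) ≈ -6.59 is typically negative for small/moderate x (Li(x) overestimates), though Littlewood's theorem shows this sign changes infinitely often.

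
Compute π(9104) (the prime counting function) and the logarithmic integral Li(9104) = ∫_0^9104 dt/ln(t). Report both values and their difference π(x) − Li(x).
π(9104) = 1129;  Li(9104) ≈ 1148.36;  π(x) − Li(x) ≈ -19.36.

Direct count of primes ≤ 9104 gives π(9104) = 1129. Numerical evaluation of the logarithmic integral gives Li(9104) ≈ 1148.36. The difference π(x) − Li(x) ≈ -19.36 is typically negative for small/moderate x (Li(x) overestimates), though Littlewood's theorem shows this sign changes infinitely often.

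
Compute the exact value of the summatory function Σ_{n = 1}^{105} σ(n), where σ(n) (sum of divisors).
Σ_{n ≤ 105} σ(n) = 9123

Compute σ(n) for each 1 ≤ n ≤ 105: σ(1) = 1, σ(2) = 3, σ(3) = 4, σ(4) = 7, σ(5) = 6, σ(6) = 12, σ(7) = 8, σ(8) = 15, σ(9) = 13, σ(10) = 18, σ(11) = 12, σ(12) = 28, σ(13) = 14, σ(14) = 24, σ(15) = 24, σ(16) = 31, σ(17) = 18, σ(18) = 39, σ(19) = 20, σ(20) = 42, σ(21) = 32, σ(22) = 36, σ(23) = 24, σ(24) = 60, σ(25) = 31, σ(26) = 42, σ(27) = 40, σ(28) = 56, σ(29) = 30, σ(30) = 72, σ(31) = 32, σ(32) = 63, σ(33) = 48, σ(34) = 54, σ(35) = 48, σ(36) = 91, σ(37) = 38, σ(38) = 60, σ(39) = 56, σ(40) = 90, σ(41) = 42, σ(42) = 96, σ(43) = 44, σ(44) = 84, σ(45) = 78, σ(46) = 72, σ(47) = 48, σ(48) = 124, σ(49) = 57, σ(50) = 93, σ(51) = 72, σ(52) = 98, σ(53) = 54, σ(54) = 120, σ(55) = 72, σ(56) = 120, σ(57) = 80, σ(58) = 90, σ(59) = 60, σ(60) = 168, σ(61) = 62, σ(62) = 96, σ(63) = 104, σ(64) = 127, σ(65) = 84, σ(66) = 144, σ(67) = 68, σ(68) = 126, σ(69) = 96, σ(70) = 144, σ(71) = 72, σ(72) = 195, σ(73) = 74, σ(74) = 114, σ(75) = 124, σ(76) = 140, σ(77) = 96, σ(78) = 168, σ(79) = 80, σ(80) = 186, σ(81) = 121, σ(82) = 126, σ(83) = 84, σ(84) = 224, σ(85) = 108, σ(86) = 132, σ(87) = 120, σ(88) = 180, σ(89) = 90, σ(90) = 234, σ(91) = 112, σ(92) = 168, σ(93) = 128, σ(94) = 144, σ(95) = 120, σ(96) = 252, σ(97) = 98, σ(98) = 171, σ(99) = 156, σ(100) = 217, σ(101) = 102, σ(102) = 216, σ(103) = 104, σ(104) = 210, σ(105) = 192. Summing all 105 values: 9123. (Average order: Σ_{n ≤ x} σ(n) ~ (π²/12) x². For x = 105, (π²/12)·105² ≈ 9067.70.)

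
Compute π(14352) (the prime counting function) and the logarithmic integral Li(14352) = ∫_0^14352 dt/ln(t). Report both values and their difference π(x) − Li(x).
π(14352) = 1683;  Li(14352) ≈ 1709.08;  π(x) − Li(x) ≈ -26.08.

Direct count of primes ≤ 14352 gives π(14352) = 1683. Numerical evaluation of the logarithmic integral gives Li(14352) ≈ 1709.08. The difference π(x) − Li(x) ≈ -26.08 is typically negative for small/moderate x (Li(x) overestimates), though Littlewood's theorem shows this sign changes infinitely often.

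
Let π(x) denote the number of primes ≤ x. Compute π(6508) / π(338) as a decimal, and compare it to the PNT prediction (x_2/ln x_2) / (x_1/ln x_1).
π(6508)/π(338) = 842/68 ≈ 12.3824;  PNT prediction ≈ 12.7687.

π(338) = 68 and π(6508) = 842, so π(6508)/π(338) ≈ 12.3824. The PNT-predicted ratio is (6508/ln(6508)) / (338/ln(338)) ≈ 12.7687. The two agree to within a few percent, as expected.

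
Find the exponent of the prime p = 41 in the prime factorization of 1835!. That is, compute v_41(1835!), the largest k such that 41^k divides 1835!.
v_41(1835!) = 45

Legendre's formula: v_p(n!) = Σ_{k ≥ 1} ⌊n / p^k⌋. For p = 41, n = 1835, the terms are:
  ⌊1835/41^1⌋ = ⌊1835/41⌋ = 44
  ⌊1835/41^2⌋ = ⌊1835/1681⌋ = 1
(the next term ⌊1835/41^3⌋ = 0, terminating the sum). Summing: v_41(1835!) = 44 + 1 = 45.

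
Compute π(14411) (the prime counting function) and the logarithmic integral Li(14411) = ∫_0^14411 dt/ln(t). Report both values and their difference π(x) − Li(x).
π(14411) = 1689;  Li(14411) ≈ 1715.24;  π(x) − Li(x) ≈ -26.24.

Direct count of primes ≤ 14411 gives π(14411) = 1689. Numerical evaluation of the logarithmic integral gives Li(14411) ≈ 1715.24. The difference π(x) − Li(x) ≈ -26.24 is typically negative for small/moderate x (Li(x) overestimates), though Littlewood's theorem shows this sign changes infinitely often.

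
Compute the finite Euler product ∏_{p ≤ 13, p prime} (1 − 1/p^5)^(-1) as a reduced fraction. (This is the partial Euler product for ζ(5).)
∏ = 2548391272552125/2457639696903844

The primes p ≤ 13 are [2, 3, 5, 7, 11, 13]. For each prime, (1 − 1/p^5)^(-1) = p^5 / (p^5 − 1). The product is (1 − 1/2^5)^(-1), (1 − 1/3^5)^(-1), (1 − 1/5^5)^(-1), (1 − 1/7^5)^(-1), (1 − 1/11^5)^(-1), (1 − 1/13^5)^(-1) = ∏ p^5 / (p^5 − 1) = 2548391272552125/2457639696903844.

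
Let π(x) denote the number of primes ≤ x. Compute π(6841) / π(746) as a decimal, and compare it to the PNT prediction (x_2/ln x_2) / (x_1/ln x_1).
π(6841)/π(746) = 881/132 ≈ 6.6742;  PNT prediction ≈ 6.8691.

π(746) = 132 and π(6841) = 881, so π(6841)/π(746) ≈ 6.6742. The PNT-predicted ratio is (6841/ln(6841)) / (746/ln(746)) ≈ 6.8691. The two agree to within a few percent, as expected.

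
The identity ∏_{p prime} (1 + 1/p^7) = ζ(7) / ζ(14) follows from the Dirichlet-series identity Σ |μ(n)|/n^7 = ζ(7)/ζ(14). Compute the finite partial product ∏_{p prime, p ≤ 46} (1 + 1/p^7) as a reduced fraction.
∏ = 520809220089538061022644224225580227698833285987386472597926245148089867161153104280287356125184/516528479137134655019209847872578550121603875954111837055841148542846145248143400719531810009375

The primes p ≤ 46 are [2, 3, 5, 7, 11, 13, 17, 19, 23, 29, 31, 37, 41, 43]. For each, (1 + 1/p^7) = (p^7 + 1)/p^7. Multiplying these fractions over p ∈ [2, 3, 5, 7, 11, 13, 17, 19, 23, 29, 31, 37, 41, 43] gives 520809220089538061022644224225580227698833285987386472597926245148089867161153104280287356125184/516528479137134655019209847872578550121603875954111837055841148542846145248143400719531810009375. (In the limit P → ∞ this tends to ζ(7)/ζ(14).)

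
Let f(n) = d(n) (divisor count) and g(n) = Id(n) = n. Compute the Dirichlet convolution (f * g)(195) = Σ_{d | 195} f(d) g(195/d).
(d * Id)(195) = 525

Divisors of 195: [1, 3, 5, 13, 15, 39, 65, 195]. For each d | 195:
  d = 1: d(1) · Id(195/1) = 1 · 195 = 195
  d = 3: d(3) · Id(195/3) = 2 · 65 = 130
  d = 5: d(5) · Id(195/5) = 2 · 39 = 78
  d = 13: d(13) · Id(195/13) = 2 · 15 = 30
  d = 15: d(15) · Id(195/15) = 4 · 13 = 52
  d = 39: d(39) · Id(195/39) = 4 · 5 = 20
  d = 65: d(65) · Id(195/65) = 4 · 3 = 12
  d = 195: d(195) · Id(195/195) = 8 · 1 = 8
Summing: (d * Id)(195) = 195 + 130 + 78 + 30 + 52 + 20 + 12 + 8 = 525.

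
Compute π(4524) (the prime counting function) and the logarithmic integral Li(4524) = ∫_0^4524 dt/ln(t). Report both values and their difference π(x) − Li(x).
π(4524) = 615;  Li(4524) ≈ 628.07;  π(x) − Li(x) ≈ -13.07.

Direct count of primes ≤ 4524 gives π(4524) = 615. Numerical evaluation of the logarithmic integral gives Li(4524) ≈ 628.07. The difference π(x) − Li(x) ≈ -13.07 is typically negative for small/moderate x (Li(x) overestimates), though Littlewood's theorem shows this sign changes infinitely often.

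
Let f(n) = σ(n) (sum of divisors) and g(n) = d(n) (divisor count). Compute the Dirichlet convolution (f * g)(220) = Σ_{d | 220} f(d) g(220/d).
(σ * d)(220) = 1792

Divisors of 220: [1, 2, 4, 5, 10, 11, 20, 22, 44, 55, 110, 220]. For each d | 220:
  d = 1: σ(1) · d(220/1) = 1 · 12 = 12
  d = 2: σ(2) · d(220/2) = 3 · 8 = 24
  d = 4: σ(4) · d(220/4) = 7 · 4 = 28
  d = 5: σ(5) · d(220/5) = 6 · 6 = 36
  d = 10: σ(10) · d(220/10) = 18 · 4 = 72
  d = 11: σ(11) · d(220/11) = 12 · 6 = 72
  d = 20: σ(20) · d(220/20) = 42 · 2 = 84
  d = 22: σ(22) · d(220/22) = 36 · 4 = 144
  d = 44: σ(44) · d(220/44) = 84 · 2 = 168
  d = 55: σ(55) · d(220/55) = 72 · 3 = 216
  d = 110: σ(110) · d(220/110) = 216 · 2 = 432
  d = 220: σ(220) · d(220/220) = 504 · 1 = 504
Summing: (σ * d)(220) = 12 + 24 + 28 + 36 + 72 + 72 + 84 + 144 + 168 + 216 + 432 + 504 = 1792.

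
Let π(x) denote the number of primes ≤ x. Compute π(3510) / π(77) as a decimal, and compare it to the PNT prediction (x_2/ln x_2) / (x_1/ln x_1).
π(3510)/π(77) = 489/21 ≈ 23.2857;  PNT prediction ≈ 24.2559.

π(77) = 21 and π(3510) = 489, so π(3510)/π(77) ≈ 23.2857. The PNT-predicted ratio is (3510/ln(3510)) / (77/ln(77)) ≈ 24.2559. The two agree to within a few percent, as expected.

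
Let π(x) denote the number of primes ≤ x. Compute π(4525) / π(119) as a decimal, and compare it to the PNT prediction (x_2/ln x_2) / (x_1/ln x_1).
π(4525)/π(119) = 615/30 ≈ 20.5000;  PNT prediction ≈ 21.5895.

π(119) = 30 and π(4525) = 615, so π(4525)/π(119) ≈ 20.5000. The PNT-predicted ratio is (4525/ln(4525)) / (119/ln(119)) ≈ 21.5895. The two agree to within a few percent, as expected.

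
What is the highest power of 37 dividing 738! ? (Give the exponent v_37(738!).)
v_37(738!) = 19

Legendre's formula: v_p(n!) = Σ_{k ≥ 1} ⌊n / p^k⌋. For p = 37, n = 738, the terms are:
  ⌊738/37^1⌋ = ⌊738/37⌋ = 19
(the next term ⌊738/37^2⌋ = 0, terminating the sum). Summing: v_37(738!) = 19 = 19.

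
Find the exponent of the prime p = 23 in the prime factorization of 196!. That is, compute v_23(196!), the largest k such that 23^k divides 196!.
v_23(196!) = 8

Legendre's formula: v_p(n!) = Σ_{k ≥ 1} ⌊n / p^k⌋. For p = 23, n = 196, the terms are:
  ⌊196/23^1⌋ = ⌊196/23⌋ = 8
(the next term ⌊196/23^2⌋ = 0, terminating the sum). Summing: v_23(196!) = 8 = 8.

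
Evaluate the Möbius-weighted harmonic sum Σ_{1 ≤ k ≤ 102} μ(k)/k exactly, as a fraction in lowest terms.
Σ μ(k)/k = 2660830183286759736179348593747906673/232862364358497360900063316880507363070

Values of μ(k) for 1 ≤ k ≤ 102: μ(1) = 1, μ(2) = -1, μ(3) = -1, μ(5) = -1, μ(6) = 1, μ(7) = -1, μ(10) = 1, μ(11) = -1, μ(13) = -1, μ(14) = 1, μ(15) = 1, μ(17) = -1, μ(19) = -1, μ(21) = 1, μ(22) = 1, μ(23) = -1, μ(26) = 1, μ(29) = -1, μ(30) = -1, μ(31) = -1, μ(33) = 1, μ(34) = 1, μ(35) = 1, μ(37) = -1, μ(38) = 1, μ(39) = 1, μ(41) = -1, μ(42) = -1, μ(43) = -1, μ(46) = 1, μ(47) = -1, μ(51) = 1, μ(53) = -1, μ(55) = 1, μ(57) = 1, μ(58) = 1, μ(59) = -1, μ(61) = -1, μ(62) = 1, μ(65) = 1, μ(66) = -1, μ(67) = -1, μ(69) = 1, μ(70) = -1, μ(71) = -1, μ(73) = -1, μ(74) = 1, μ(77) = 1, μ(78) = -1, μ(79) = -1, μ(82) = 1, μ(83) = -1, μ(85) = 1, μ(86) = 1, μ(87) = 1, μ(89) = -1, μ(91) = 1, μ(93) = 1, μ(94) = 1, μ(95) = 1, μ(97) = -1, μ(101) = -1, μ(102) = -1, with μ = 0 on non-squarefree integers. Summing μ(k)/k for k where μ(k) ≠ 0 gives 2660830183286759736179348593747906673/232862364358497360900063316880507363070 ≈ 0.0114. (PNT ⟺ this sum → 0 as n → ∞.)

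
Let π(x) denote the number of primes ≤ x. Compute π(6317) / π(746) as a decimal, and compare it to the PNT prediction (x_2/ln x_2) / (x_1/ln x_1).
π(6317)/π(746) = 822/132 ≈ 6.2273;  PNT prediction ≈ 6.4007.

π(746) = 132 and π(6317) = 822, so π(6317)/π(746) ≈ 6.2273. The PNT-predicted ratio is (6317/ln(6317)) / (746/ln(746)) ≈ 6.4007. The two agree to within a few percent, as expected.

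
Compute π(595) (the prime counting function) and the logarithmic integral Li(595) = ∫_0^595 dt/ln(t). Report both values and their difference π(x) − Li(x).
π(595) = 108;  Li(595) ≈ 116.86;  π(x) − Li(x) ≈ -8.86.

Direct count of primes ≤ 595 gives π(595) = 108. Numerical evaluation of the logarithmic integral gives Li(595) ≈ 116.86. The difference π(x) − Li(x) ≈ -8.86 is typically negative for small/moderate x (Li(x) overestimates), though Littlewood's theorem shows this sign changes infinitely often.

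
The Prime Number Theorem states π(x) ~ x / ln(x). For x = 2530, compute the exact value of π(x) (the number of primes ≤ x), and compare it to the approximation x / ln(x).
π(2530) = 369;  x/ln(x) ≈ 322.87;  relative error ≈ 12.50%.

Directly count primes up to 2530: π(2530) = 369. The PNT approximation gives 2530/ln(2530) ≈ 2530/7.83597 ≈ 322.87. Relative error (π(x) − x/ln(x)) / π(x) ≈ 12.50%; the approximation is known to undercount slightly (Li(x) is a better estimate).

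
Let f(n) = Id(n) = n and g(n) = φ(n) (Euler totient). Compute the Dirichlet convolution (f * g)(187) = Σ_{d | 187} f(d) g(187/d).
(Id * φ)(187) = 693

Divisors of 187: [1, 11, 17, 187]. For each d | 187:
  d = 1: Id(1) · φ(187/1) = 1 · 160 = 160
  d = 11: Id(11) · φ(187/11) = 11 · 16 = 176
  d = 17: Id(17) · φ(187/17) = 17 · 10 = 170
  d = 187: Id(187) · φ(187/187) = 187 · 1 = 187
Summing: (Id * φ)(187) = 160 + 176 + 170 + 187 = 693.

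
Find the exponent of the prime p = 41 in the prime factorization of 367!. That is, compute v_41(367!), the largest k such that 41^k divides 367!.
v_41(367!) = 8

Legendre's formula: v_p(n!) = Σ_{k ≥ 1} ⌊n / p^k⌋. For p = 41, n = 367, the terms are:
  ⌊367/41^1⌋ = ⌊367/41⌋ = 8
(the next term ⌊367/41^2⌋ = 0, terminating the sum). Summing: v_41(367!) = 8 = 8.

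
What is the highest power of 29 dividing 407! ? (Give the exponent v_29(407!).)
v_29(407!) = 14

Legendre's formula: v_p(n!) = Σ_{k ≥ 1} ⌊n / p^k⌋. For p = 29, n = 407, the terms are:
  ⌊407/29^1⌋ = ⌊407/29⌋ = 14
(the next term ⌊407/29^2⌋ = 0, terminating the sum). Summing: v_29(407!) = 14 = 14.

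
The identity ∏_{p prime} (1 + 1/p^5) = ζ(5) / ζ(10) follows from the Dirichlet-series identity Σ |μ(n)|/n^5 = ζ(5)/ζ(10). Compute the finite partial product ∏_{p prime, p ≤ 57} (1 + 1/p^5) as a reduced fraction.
∏ = 32347597211284988160480267437380591091977322089812731895007080802055947812864/31226639806314720763085693561071542877365250131832357293968847568717289128655

The primes p ≤ 57 are [2, 3, 5, 7, 11, 13, 17, 19, 23, 29, 31, 37, 41, 43, 47, 53]. For each, (1 + 1/p^5) = (p^5 + 1)/p^5. Multiplying these fractions over p ∈ [2, 3, 5, 7, 11, 13, 17, 19, 23, 29, 31, 37, 41, 43, 47, 53] gives 32347597211284988160480267437380591091977322089812731895007080802055947812864/31226639806314720763085693561071542877365250131832357293968847568717289128655. (In the limit P → ∞ this tends to ζ(5)/ζ(10).)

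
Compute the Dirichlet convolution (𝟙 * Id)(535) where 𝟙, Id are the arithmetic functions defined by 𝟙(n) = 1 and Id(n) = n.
(𝟙 * Id)(535) = 648

Divisors of 535: [1, 5, 107, 535]. For each d | 535:
  d = 1: 𝟙(1) · Id(535/1) = 1 · 535 = 535
  d = 5: 𝟙(5) · Id(535/5) = 1 · 107 = 107
  d = 107: 𝟙(107) · Id(535/107) = 1 · 5 = 5
  d = 535: 𝟙(535) · Id(535/535) = 1 · 1 = 1
Summing: (𝟙 * Id)(535) = 535 + 107 + 5 + 1 = 648.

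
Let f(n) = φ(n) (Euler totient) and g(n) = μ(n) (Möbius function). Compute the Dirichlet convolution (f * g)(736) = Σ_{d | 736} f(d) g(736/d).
(φ * μ)(736) = 168

Divisors of 736: [1, 2, 4, 8, 16, 23, 32, 46, 92, 184, 368, 736]. For each d | 736:
  d = 1: φ(1) · μ(736/1) = 1 · 0 = 0
  d = 2: φ(2) · μ(736/2) = 1 · 0 = 0
  d = 4: φ(4) · μ(736/4) = 2 · 0 = 0
  d = 8: φ(8) · μ(736/8) = 4 · 0 = 0
  d = 16: φ(16) · μ(736/16) = 8 · 1 = 8
  d = 23: φ(23) · μ(736/23) = 22 · 0 = 0
  d = 32: φ(32) · μ(736/32) = 16 · -1 = -16
  d = 46: φ(46) · μ(736/46) = 22 · 0 = 0
  d = 92: φ(92) · μ(736/92) = 44 · 0 = 0
  d = 184: φ(184) · μ(736/184) = 88 · 0 = 0
  d = 368: φ(368) · μ(736/368) = 176 · -1 = -176
  d = 736: φ(736) · μ(736/736) = 352 · 1 = 352
Summing: (φ * μ)(736) = 0 + 0 + 0 + 0 + 8 + 0 + -16 + 0 + 0 + 0 + -176 + 352 = 168.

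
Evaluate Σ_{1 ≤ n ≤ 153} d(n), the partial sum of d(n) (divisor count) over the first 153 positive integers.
Σ_{n ≤ 153} d(n) = 796

Compute d(n) for each 1 ≤ n ≤ 153: d(1) = 1, d(2) = 2, d(3) = 2, d(4) = 3, d(5) = 2, d(6) = 4, d(7) = 2, d(8) = 4, d(9) = 3, d(10) = 4, d(11) = 2, d(12) = 6, d(13) = 2, d(14) = 4, d(15) = 4, d(16) = 5, d(17) = 2, d(18) = 6, d(19) = 2, d(20) = 6, d(21) = 4, d(22) = 4, d(23) = 2, d(24) = 8, d(25) = 3, d(26) = 4, d(27) = 4, d(28) = 6, d(29) = 2, d(30) = 8, d(31) = 2, d(32) = 6, d(33) = 4, d(34) = 4, d(35) = 4, d(36) = 9, d(37) = 2, d(38) = 4, d(39) = 4, d(40) = 8, d(41) = 2, d(42) = 8, d(43) = 2, d(44) = 6, d(45) = 6, d(46) = 4, d(47) = 2, d(48) = 10, d(49) = 3, d(50) = 6, d(51) = 4, d(52) = 6, d(53) = 2, d(54) = 8, d(55) = 4, d(56) = 8, d(57) = 4, d(58) = 4, d(59) = 2, d(60) = 12, d(61) = 2, d(62) = 4, d(63) = 6, d(64) = 7, d(65) = 4, d(66) = 8, d(67) = 2, d(68) = 6, d(69) = 4, d(70) = 8, d(71) = 2, d(72) = 12, d(73) = 2, d(74) = 4, d(75) = 6, d(76) = 6, d(77) = 4, d(78) = 8, d(79) = 2, d(80) = 10, d(81) = 5, d(82) = 4, d(83) = 2, d(84) = 12, d(85) = 4, d(86) = 4, d(87) = 4, d(88) = 8, d(89) = 2, d(90) = 12, d(91) = 4, d(92) = 6, d(93) = 4, d(94) = 4, d(95) = 4, d(96) = 12, d(97) = 2, d(98) = 6, d(99) = 6, d(100) = 9, d(101) = 2, d(102) = 8, d(103) = 2, d(104) = 8, d(105) = 8, d(106) = 4, d(107) = 2, d(108) = 12, d(109) = 2, d(110) = 8, d(111) = 4, d(112) = 10, d(113) = 2, d(114) = 8, d(115) = 4, d(116) = 6, d(117) = 6, d(118) = 4, d(119) = 4, d(120) = 16, d(121) = 3, d(122) = 4, d(123) = 4, d(124) = 6, d(125) = 4, d(126) = 12, d(127) = 2, d(128) = 8, d(129) = 4, d(130) = 8, d(131) = 2, d(132) = 12, d(133) = 4, d(134) = 4, d(135) = 8, d(136) = 8, d(137) = 2, d(138) = 8, d(139) = 2, d(140) = 12, d(141) = 4, d(142) = 4, d(143) = 4, d(144) = 15, d(145) = 4, d(146) = 4, d(147) = 6, d(148) = 6, d(149) = 2, d(150) = 12, d(151) = 2, d(152) = 8, d(153) = 6. Summing all 153 values: 796. (Dirichlet's divisor formula: Σ_{n ≤ x} d(n) = x ln(x) + (2γ − 1) x + O(√x). For x = 153, the asymptotic estimate is ≈ 793.28.)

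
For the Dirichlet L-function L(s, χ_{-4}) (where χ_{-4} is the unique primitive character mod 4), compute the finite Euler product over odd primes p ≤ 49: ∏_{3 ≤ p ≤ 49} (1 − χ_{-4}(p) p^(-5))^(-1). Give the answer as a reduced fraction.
∏ = 7508883803148623376075754946450365737429310788606076172798130278074505/7537845509642297199917174706861149114875564283464393121061743521431552

The odd primes p ≤ 49 are [3, 5, 7, 11, 13, 17, 19, 23, 29, 31, 37, 41, 43, 47]. For each, χ(p) = 1 if p ≡ 1 mod 4, χ(p) = −1 if p ≡ 3 mod 4. Taking (1 − χ(p)/p^5)^(-1) = p^5/(p^5 − χ(p)): (1 − (-1)/3^5)^(-1) · (1 − (1)/5^5)^(-1) · (1 − (-1)/7^5)^(-1) · (1 − (-1)/11^5)^(-1) · (1 − (1)/13^5)^(-1) · (1 − (1)/17^5)^(-1) · (1 − (-1)/19^5)^(-1) · (1 − (-1)/23^5)^(-1) · (1 − (1)/29^5)^(-1) · (1 − (-1)/31^5)^(-1) · (1 − (1)/37^5)^(-1) · (1 − (1)/41^5)^(-1) · (1 − (-1)/43^5)^(-1) · (1 − (-1)/47^5)^(-1) = 7508883803148623376075754946450365737429310788606076172798130278074505/7537845509642297199917174706861149114875564283464393121061743521431552.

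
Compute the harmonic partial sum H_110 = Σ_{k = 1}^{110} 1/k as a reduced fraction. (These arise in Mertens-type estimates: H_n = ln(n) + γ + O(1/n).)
H_110 = 812425573941376284756780362571245808659649778037/153803387341307877636928566091115101174034840640

Direct summation: H_110 = 1 + 1/2 + ... + 1/110. The least common denominator is lcm(1, ..., 110) = 8459186303771933270031071135011330564571916235200; over this denominator the numerator is 8459186303771933270031071135011330564571916235200 + 4229593151885966635015535567505665282285958117600 + 2819728767923977756677023711670443521523972078400 + 2114796575942983317507767783752832641142979058800 + 1691837260754386654006214227002266112914383247040 + 1409864383961988878338511855835221760761986039200 + 1208455186253133324290153019287332937795988033600 + 1057398287971491658753883891876416320571489529400 + 939909589307992585559007903890147840507990692800 + 845918630377193327003107113501133056457191623520 + 769016936706539388184642830455575505870174203200 + 704932191980994439169255927917610880380993019600 + 650706638751687174617774702693179274197839710400 + 604227593126566662145076509643666468897994016800 + 563945753584795551335404742334088704304794415680 + 528699143985745829376941945938208160285744764700 + 497599194339525486472415949118313562621877425600 + 469954794653996292779503951945073920253995346400 + 445220331777470172106898480790070029714311380800 + 422959315188596663501553556750566528228595811760 + 402818395417711108096717673095777645931996011200 + 384508468353269694092321415227787752935087101600 + 367790708859649272610046571087449154981387662400 + 352466095990497219584627963958805440190496509800 + 338367452150877330801242845400453222582876649408 + 325353319375843587308887351346589637098919855200 + 313303196435997528519669301296715946835996897600 + 302113796563283331072538254821833234448997008400 + 291696079440411492070036935690045881536962628800 + 281972876792397775667702371167044352152397207840 + 272876977541030105484873262419720340792642459200 + 264349571992872914688470972969104080142872382350 + 256338978902179796061547610151858501956724734400 + 248799597169762743236207974559156781310938712800 + 241691037250626664858030603857466587559197606720 + 234977397326998146389751975972536960126997673200 + 228626656858700899190028949594900826069511249600 + 222610165888735086053449240395035014857155690400 + 216902212917229058205924900897726424732613236800 + 211479657594298331750776778375283264114297905880 + 206321617165169104147099295975886111331022347200 + 201409197708855554048358836547888822965998005600 + 196725262878417052791420258953751873594695726400 + 192254234176634847046160707613893876467543550800 + 187981917861598517111801580778029568101598138560 + 183895354429824636305023285543724577490693831200 + 179982687314296452553852577340666607756849281600 + 176233047995248609792313981979402720095248254900 + 172636455179019046327164717041047562542284004800 + 169183726075438665400621422700226611291438324704 + 165866398113175162157471983039437854207292475200 + 162676659687921793654443675673294818549459927600 + 159607288750413835283605115754930765369281438400 + 156651598217998764259834650648357973417998448800 + 153803387341307877636928566091115101174034840640 + 151056898281641665536269127410916617224498504200 + 148406777259156724035632826930023343238103793600 + 145848039720205746035018467845022940768481314400 + 143376039046981919831035103983242890924947732800 + 140986438396198887833851185583522176076198603920 + 138675185307736610984115920246087386304457643200 + 136438488770515052742436631209860170396321229600 + 134272798472570369365572557698592548643998670400 + 132174785996436457344235486484552040071436191175 + 130141327750337434923554940538635854839567942080 + 128169489451089898030773805075929250978362367200 + 126256511996596018955687628880766127829431585600 + 124399798584881371618103987279578390655469356400 + 122596902953216424203348857029149718327129220800 + 120845518625313332429015301928733293779598803360 + 119143469067210327746916494859314514993970651200 + 117488698663499073194875987986268480063498836600 + 115879264435231962603165358013853843350300222400 + 114313328429350449595014474797450413034755624800 + 112789150716959110267080948466817740860958883136 + 111305082944367543026724620197517507428577845200 + 109859562386648484026377547207939357981453457600 + 108451106458614529102962450448863212366306618400 + 107078307642682699620646470063434564108505268800 + 105739828797149165875388389187641632057148952940 + 104434398811999176173223100432238648945332299200 + 103160808582584552073549647987943055665511173600 + 101917907274360641807603266686883500777974894400 + 100704598854427777024179418273944411482999002800 + 99519838867905097294483189823662712524375485120 + 98362631439208526395710129476875936797347863200 + 97232026480137164023345645230015293845654209600 + 96127117088317423523080353806946938233771775400 + 95047037121032958090236754325970006343504676800 + 93990958930799258555900790389014784050799069280 + 92958091250241024945396386099025610599691387200 + 91947677214912318152511642771862288745346915600 + 90958992513676701828291087473240113597547486400 + 89991343657148226276926288670333303878424640800 + 89044066355494034421379696158014005942862276160 + 88116523997624304896156990989701360047624127450 + 87208106224452920309598671494962170768782641600 + 86318227589509523163582358520523781271142002400 + 85446326300726598687182536717286167318908244800 + 84591863037719332700310711350113305645719162352 + 83754319839326071980505654802092381827444715200 + 82933199056587581078735991519718927103646237600 + 82128022366717798738165739174867287034678798400 + 81338329843960896827221837836647409274729963800 + 80563679083542221619343534619155529186399202240 + 79803644375206917641802557877465382684640719200 + 79057815923102180093748328364591874435251553600 + 78325799108999382129917325324178986708999224400 + 77607213796072782293863037935883766647448772800 + 76901693670653938818464283045557550587017420320 = 44683406566775695661622919941418519476280737792035, so H_110 = 44683406566775695661622919941418519476280737792035/8459186303771933270031071135011330564571916235200; reducing by gcd(44683406566775695661622919941418519476280737792035, 8459186303771933270031071135011330564571916235200) = 55 gives 812425573941376284756780362571245808659649778037/153803387341307877636928566091115101174034840640 ≈ 5.28223. (The PNT-adjacent estimate ln(110) + γ ≈ 5.27770 matches within O(1/n).)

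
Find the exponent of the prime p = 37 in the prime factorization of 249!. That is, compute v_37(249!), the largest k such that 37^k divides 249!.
v_37(249!) = 6

Legendre's formula: v_p(n!) = Σ_{k ≥ 1} ⌊n / p^k⌋. For p = 37, n = 249, the terms are:
  ⌊249/37^1⌋ = ⌊249/37⌋ = 6
(the next term ⌊249/37^2⌋ = 0, terminating the sum). Summing: v_37(249!) = 6 = 6.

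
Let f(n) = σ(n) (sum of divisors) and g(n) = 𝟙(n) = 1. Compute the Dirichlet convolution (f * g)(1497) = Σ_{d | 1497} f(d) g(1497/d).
(σ * 𝟙)(1497) = 2505

Divisors of 1497: [1, 3, 499, 1497]. For each d | 1497:
  d = 1: σ(1) · 𝟙(1497/1) = 1 · 1 = 1
  d = 3: σ(3) · 𝟙(1497/3) = 4 · 1 = 4
  d = 499: σ(499) · 𝟙(1497/499) = 500 · 1 = 500
  d = 1497: σ(1497) · 𝟙(1497/1497) = 2000 · 1 = 2000
Summing: (σ * 𝟙)(1497) = 1 + 4 + 500 + 2000 = 2505.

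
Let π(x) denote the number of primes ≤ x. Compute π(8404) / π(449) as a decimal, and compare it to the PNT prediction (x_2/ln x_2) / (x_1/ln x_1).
π(8404)/π(449) = 1051/87 ≈ 12.0805;  PNT prediction ≈ 12.6494.

π(449) = 87 and π(8404) = 1051, so π(8404)/π(449) ≈ 12.0805. The PNT-predicted ratio is (8404/ln(8404)) / (449/ln(449)) ≈ 12.6494. The two agree to within a few percent, as expected.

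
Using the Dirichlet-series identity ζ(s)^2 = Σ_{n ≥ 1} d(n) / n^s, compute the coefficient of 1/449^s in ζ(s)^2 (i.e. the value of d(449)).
d(449) = 2

ζ(s)^2 = (Σ 1/m^s)(Σ 1/k^s). The coefficient of 1/n^s in the product is the number of ordered pairs (m, k) with mk = n, which equals d(n). For n = 449, divisors are [1, 449], so d(449) = 2.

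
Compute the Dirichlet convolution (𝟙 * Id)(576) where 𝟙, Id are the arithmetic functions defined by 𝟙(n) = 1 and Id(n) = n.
(𝟙 * Id)(576) = 1651

Divisors of 576: [1, 2, 3, 4, 6, 8, 9, 12, 16, 18, 24, 32, 36, 48, 64, 72, 96, 144, 192, 288, 576]. For each d | 576:
  d = 1: 𝟙(1) · Id(576/1) = 1 · 576 = 576
  d = 2: 𝟙(2) · Id(576/2) = 1 · 288 = 288
  d = 3: 𝟙(3) · Id(576/3) = 1 · 192 = 192
  d = 4: 𝟙(4) · Id(576/4) = 1 · 144 = 144
  d = 6: 𝟙(6) · Id(576/6) = 1 · 96 = 96
  d = 8: 𝟙(8) · Id(576/8) = 1 · 72 = 72
  d = 9: 𝟙(9) · Id(576/9) = 1 · 64 = 64
  d = 12: 𝟙(12) · Id(576/12) = 1 · 48 = 48
  d = 16: 𝟙(16) · Id(576/16) = 1 · 36 = 36
  d = 18: 𝟙(18) · Id(576/18) = 1 · 32 = 32
  d = 24: 𝟙(24) · Id(576/24) = 1 · 24 = 24
  d = 32: 𝟙(32) · Id(576/32) = 1 · 18 = 18
  d = 36: 𝟙(36) · Id(576/36) = 1 · 16 = 16
  d = 48: 𝟙(48) · Id(576/48) = 1 · 12 = 12
  d = 64: 𝟙(64) · Id(576/64) = 1 · 9 = 9
  d = 72: 𝟙(72) · Id(576/72) = 1 · 8 = 8
  d = 96: 𝟙(96) · Id(576/96) = 1 · 6 = 6
  d = 144: 𝟙(144) · Id(576/144) = 1 · 4 = 4
  d = 192: 𝟙(192) · Id(576/192) = 1 · 3 = 3
  d = 288: 𝟙(288) · Id(576/288) = 1 · 2 = 2
  d = 576: 𝟙(576) · Id(576/576) = 1 · 1 = 1
Summing: (𝟙 * Id)(576) = 576 + 288 + 192 + 144 + 96 + 72 + 64 + 48 + 36 + 32 + 24 + 18 + 16 + 12 + 9 + 8 + 6 + 4 + 3 + 2 + 1 = 1651.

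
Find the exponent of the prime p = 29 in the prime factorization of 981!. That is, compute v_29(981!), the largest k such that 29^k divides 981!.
v_29(981!) = 34

Legendre's formula: v_p(n!) = Σ_{k ≥ 1} ⌊n / p^k⌋. For p = 29, n = 981, the terms are:
  ⌊981/29^1⌋ = ⌊981/29⌋ = 33
  ⌊981/29^2⌋ = ⌊981/841⌋ = 1
(the next term ⌊981/29^3⌋ = 0, terminating the sum). Summing: v_29(981!) = 33 + 1 = 34.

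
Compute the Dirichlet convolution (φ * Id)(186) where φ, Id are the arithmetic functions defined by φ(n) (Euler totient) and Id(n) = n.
(φ * Id)(186) = 915

Divisors of 186: [1, 2, 3, 6, 31, 62, 93, 186]. For each d | 186:
  d = 1: φ(1) · Id(186/1) = 1 · 186 = 186
  d = 2: φ(2) · Id(186/2) = 1 · 93 = 93
  d = 3: φ(3) · Id(186/3) = 2 · 62 = 124
  d = 6: φ(6) · Id(186/6) = 2 · 31 = 62
  d = 31: φ(31) · Id(186/31) = 30 · 6 = 180
  d = 62: φ(62) · Id(186/62) = 30 · 3 = 90
  d = 93: φ(93) · Id(186/93) = 60 · 2 = 120
  d = 186: φ(186) · Id(186/186) = 60 · 1 = 60
Summing: (φ * Id)(186) = 186 + 93 + 124 + 62 + 180 + 90 + 120 + 60 = 915.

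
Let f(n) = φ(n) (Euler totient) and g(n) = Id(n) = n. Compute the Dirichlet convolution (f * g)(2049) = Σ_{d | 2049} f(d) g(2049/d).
(φ * Id)(2049) = 6825

Divisors of 2049: [1, 3, 683, 2049]. For each d | 2049:
  d = 1: φ(1) · Id(2049/1) = 1 · 2049 = 2049
  d = 3: φ(3) · Id(2049/3) = 2 · 683 = 1366
  d = 683: φ(683) · Id(2049/683) = 682 · 3 = 2046
  d = 2049: φ(2049) · Id(2049/2049) = 1364 · 1 = 1364
Summing: (φ * Id)(2049) = 2049 + 1366 + 2046 + 1364 = 6825.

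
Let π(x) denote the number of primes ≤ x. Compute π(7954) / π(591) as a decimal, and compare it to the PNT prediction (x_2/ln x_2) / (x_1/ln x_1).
π(7954)/π(591) = 1005/107 ≈ 9.3925;  PNT prediction ≈ 9.5631.

π(591) = 107 and π(7954) = 1005, so π(7954)/π(591) ≈ 9.3925. The PNT-predicted ratio is (7954/ln(7954)) / (591/ln(591)) ≈ 9.5631. The two agree to within a few percent, as expected.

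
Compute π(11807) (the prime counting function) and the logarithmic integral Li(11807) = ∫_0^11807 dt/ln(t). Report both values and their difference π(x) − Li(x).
π(11807) = 1415;  Li(11807) ≈ 1440.53;  π(x) − Li(x) ≈ -25.53.

Direct count of primes ≤ 11807 gives π(11807) = 1415. Numerical evaluation of the logarithmic integral gives Li(11807) ≈ 1440.53. The difference π(x) − Li(x) ≈ -25.53 is typically negative for small/moderate x (Li(x) overestimates), though Littlewood's theorem shows this sign changes infinitely often.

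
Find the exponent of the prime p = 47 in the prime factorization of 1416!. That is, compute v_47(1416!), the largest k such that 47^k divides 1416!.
v_47(1416!) = 30

Legendre's formula: v_p(n!) = Σ_{k ≥ 1} ⌊n / p^k⌋. For p = 47, n = 1416, the terms are:
  ⌊1416/47^1⌋ = ⌊1416/47⌋ = 30
(the next term ⌊1416/47^2⌋ = 0, terminating the sum). Summing: v_47(1416!) = 30 = 30.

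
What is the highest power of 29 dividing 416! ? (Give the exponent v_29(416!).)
v_29(416!) = 14

Legendre's formula: v_p(n!) = Σ_{k ≥ 1} ⌊n / p^k⌋. For p = 29, n = 416, the terms are:
  ⌊416/29^1⌋ = ⌊416/29⌋ = 14
(the next term ⌊416/29^2⌋ = 0, terminating the sum). Summing: v_29(416!) = 14 = 14.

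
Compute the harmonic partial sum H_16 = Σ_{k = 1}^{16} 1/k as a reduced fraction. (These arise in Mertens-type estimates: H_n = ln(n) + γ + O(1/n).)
H_16 = 2436559/720720

Direct summation: H_16 = 1 + 1/2 + ... + 1/16. The least common denominator is lcm(1, ..., 16) = 720720; over this denominator the numerator is 720720 + 360360 + 240240 + 180180 + 144144 + 120120 + 102960 + 90090 + 80080 + 72072 + 65520 + 60060 + 55440 + 51480 + 48048 + 45045 = 2436559, so H_16 = 2436559/720720 (already in lowest terms) ≈ 3.38073. (The PNT-adjacent estimate ln(16) + γ ≈ 3.34980 matches within O(1/n).)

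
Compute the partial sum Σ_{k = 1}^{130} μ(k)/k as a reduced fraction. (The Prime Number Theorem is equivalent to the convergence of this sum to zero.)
Σ μ(k)/k = -2045175533356853827340059964229935649243392971/4014476939333036189094441199026045136645885247730

Values of μ(k) for 1 ≤ k ≤ 130: μ(1) = 1, μ(2) = -1, μ(3) = -1, μ(5) = -1, μ(6) = 1, μ(7) = -1, μ(10) = 1, μ(11) = -1, μ(13) = -1, μ(14) = 1, μ(15) = 1, μ(17) = -1, μ(19) = -1, μ(21) = 1, μ(22) = 1, μ(23) = -1, μ(26) = 1, μ(29) = -1, μ(30) = -1, μ(31) = -1, μ(33) = 1, μ(34) = 1, μ(35) = 1, μ(37) = -1, μ(38) = 1, μ(39) = 1, μ(41) = -1, μ(42) = -1, μ(43) = -1, μ(46) = 1, μ(47) = -1, μ(51) = 1, μ(53) = -1, μ(55) = 1, μ(57) = 1, μ(58) = 1, μ(59) = -1, μ(61) = -1, μ(62) = 1, μ(65) = 1, μ(66) = -1, μ(67) = -1, μ(69) = 1, μ(70) = -1, μ(71) = -1, μ(73) = -1, μ(74) = 1, μ(77) = 1, μ(78) = -1, μ(79) = -1, μ(82) = 1, μ(83) = -1, μ(85) = 1, μ(86) = 1, μ(87) = 1, μ(89) = -1, μ(91) = 1, μ(93) = 1, μ(94) = 1, μ(95) = 1, μ(97) = -1, μ(101) = -1, μ(102) = -1, μ(103) = -1, μ(105) = -1, μ(106) = 1, μ(107) = -1, μ(109) = -1, μ(110) = -1, μ(111) = 1, μ(113) = -1, μ(114) = -1, μ(115) = 1, μ(118) = 1, μ(119) = 1, μ(122) = 1, μ(123) = 1, μ(127) = -1, μ(129) = 1, μ(130) = -1, with μ = 0 on non-squarefree integers. Summing μ(k)/k for k where μ(k) ≠ 0 gives -2045175533356853827340059964229935649243392971/4014476939333036189094441199026045136645885247730 ≈ -0.0005. (PNT ⟺ this sum → 0 as n → ∞.)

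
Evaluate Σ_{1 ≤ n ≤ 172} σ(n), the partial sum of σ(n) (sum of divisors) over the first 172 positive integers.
Σ_{n ≤ 172} σ(n) = 24430

Compute σ(n) for each 1 ≤ n ≤ 172: σ(1) = 1, σ(2) = 3, σ(3) = 4, σ(4) = 7, σ(5) = 6, σ(6) = 12, σ(7) = 8, σ(8) = 15, σ(9) = 13, σ(10) = 18, σ(11) = 12, σ(12) = 28, σ(13) = 14, σ(14) = 24, σ(15) = 24, σ(16) = 31, σ(17) = 18, σ(18) = 39, σ(19) = 20, σ(20) = 42, σ(21) = 32, σ(22) = 36, σ(23) = 24, σ(24) = 60, σ(25) = 31, σ(26) = 42, σ(27) = 40, σ(28) = 56, σ(29) = 30, σ(30) = 72, σ(31) = 32, σ(32) = 63, σ(33) = 48, σ(34) = 54, σ(35) = 48, σ(36) = 91, σ(37) = 38, σ(38) = 60, σ(39) = 56, σ(40) = 90, σ(41) = 42, σ(42) = 96, σ(43) = 44, σ(44) = 84, σ(45) = 78, σ(46) = 72, σ(47) = 48, σ(48) = 124, σ(49) = 57, σ(50) = 93, σ(51) = 72, σ(52) = 98, σ(53) = 54, σ(54) = 120, σ(55) = 72, σ(56) = 120, σ(57) = 80, σ(58) = 90, σ(59) = 60, σ(60) = 168, σ(61) = 62, σ(62) = 96, σ(63) = 104, σ(64) = 127, σ(65) = 84, σ(66) = 144, σ(67) = 68, σ(68) = 126, σ(69) = 96, σ(70) = 144, σ(71) = 72, σ(72) = 195, σ(73) = 74, σ(74) = 114, σ(75) = 124, σ(76) = 140, σ(77) = 96, σ(78) = 168, σ(79) = 80, σ(80) = 186, σ(81) = 121, σ(82) = 126, σ(83) = 84, σ(84) = 224, σ(85) = 108, σ(86) = 132, σ(87) = 120, σ(88) = 180, σ(89) = 90, σ(90) = 234, σ(91) = 112, σ(92) = 168, σ(93) = 128, σ(94) = 144, σ(95) = 120, σ(96) = 252, σ(97) = 98, σ(98) = 171, σ(99) = 156, σ(100) = 217, σ(101) = 102, σ(102) = 216, σ(103) = 104, σ(104) = 210, σ(105) = 192, σ(106) = 162, σ(107) = 108, σ(108) = 280, σ(109) = 110, σ(110) = 216, σ(111) = 152, σ(112) = 248, σ(113) = 114, σ(114) = 240, σ(115) = 144, σ(116) = 210, σ(117) = 182, σ(118) = 180, σ(119) = 144, σ(120) = 360, σ(121) = 133, σ(122) = 186, σ(123) = 168, σ(124) = 224, σ(125) = 156, σ(126) = 312, σ(127) = 128, σ(128) = 255, σ(129) = 176, σ(130) = 252, σ(131) = 132, σ(132) = 336, σ(133) = 160, σ(134) = 204, σ(135) = 240, σ(136) = 270, σ(137) = 138, σ(138) = 288, σ(139) = 140, σ(140) = 336, σ(141) = 192, σ(142) = 216, σ(143) = 168, σ(144) = 403, σ(145) = 180, σ(146) = 222, σ(147) = 228, σ(148) = 266, σ(149) = 150, σ(150) = 372, σ(151) = 152, σ(152) = 300, σ(153) = 234, σ(154) = 288, σ(155) = 192, σ(156) = 392, σ(157) = 158, σ(158) = 240, σ(159) = 216, σ(160) = 378, σ(161) = 192, σ(162) = 363, σ(163) = 164, σ(164) = 294, σ(165) = 288, σ(166) = 252, σ(167) = 168, σ(168) = 480, σ(169) = 183, σ(170) = 324, σ(171) = 260, σ(172) = 308. Summing all 172 values: 24430. (Average order: Σ_{n ≤ x} σ(n) ~ (π²/12) x². For x = 172, (π²/12)·172² ≈ 24331.86.)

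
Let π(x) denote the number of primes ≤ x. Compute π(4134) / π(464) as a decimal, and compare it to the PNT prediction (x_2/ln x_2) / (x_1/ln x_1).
π(4134)/π(464) = 569/90 ≈ 6.3222;  PNT prediction ≈ 6.5694.

π(464) = 90 and π(4134) = 569, so π(4134)/π(464) ≈ 6.3222. The PNT-predicted ratio is (4134/ln(4134)) / (464/ln(464)) ≈ 6.5694. The two agree to within a few percent, as expected.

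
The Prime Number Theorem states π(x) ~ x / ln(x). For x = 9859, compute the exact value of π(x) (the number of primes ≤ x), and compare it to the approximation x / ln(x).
π(9859) = 1217;  x/ln(x) ≈ 1072.08;  relative error ≈ 11.91%.

Directly count primes up to 9859: π(9859) = 1217. The PNT approximation gives 9859/ln(9859) ≈ 9859/9.19614 ≈ 1072.08. Relative error (π(x) − x/ln(x)) / π(x) ≈ 11.91%; the approximation is known to undercount slightly (Li(x) is a better estimate).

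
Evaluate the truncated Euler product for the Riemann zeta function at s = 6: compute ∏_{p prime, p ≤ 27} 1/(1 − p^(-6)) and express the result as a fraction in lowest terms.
∏ = 7921457489978054880231124911875/7786417203783354362865572118528

The primes p ≤ 27 are [2, 3, 5, 7, 11, 13, 17, 19, 23]. For each prime, (1 − 1/p^6)^(-1) = p^6 / (p^6 − 1). The product is (1 − 1/2^6)^(-1), (1 − 1/3^6)^(-1), (1 − 1/5^6)^(-1), (1 − 1/7^6)^(-1), (1 − 1/11^6)^(-1), (1 − 1/13^6)^(-1), (1 − 1/17^6)^(-1), (1 − 1/19^6)^(-1), (1 − 1/23^6)^(-1) = ∏ p^6 / (p^6 − 1) = 7921457489978054880231124911875/7786417203783354362865572118528.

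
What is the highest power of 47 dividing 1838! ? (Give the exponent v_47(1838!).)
v_47(1838!) = 39

Legendre's formula: v_p(n!) = Σ_{k ≥ 1} ⌊n / p^k⌋. For p = 47, n = 1838, the terms are:
  ⌊1838/47^1⌋ = ⌊1838/47⌋ = 39
(the next term ⌊1838/47^2⌋ = 0, terminating the sum). Summing: v_47(1838!) = 39 = 39.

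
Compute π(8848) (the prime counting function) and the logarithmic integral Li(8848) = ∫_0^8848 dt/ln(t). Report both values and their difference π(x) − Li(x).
π(8848) = 1102;  Li(8848) ≈ 1120.24;  π(x) − Li(x) ≈ -18.24.

Direct count of primes ≤ 8848 gives π(8848) = 1102. Numerical evaluation of the logarithmic integral gives Li(8848) ≈ 1120.24. The difference π(x) − Li(x) ≈ -18.24 is typically negative for small/moderate x (Li(x) overestimates), though Littlewood's theorem shows this sign changes infinitely often.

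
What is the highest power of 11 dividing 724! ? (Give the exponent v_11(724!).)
v_11(724!) = 70

Legendre's formula: v_p(n!) = Σ_{k ≥ 1} ⌊n / p^k⌋. For p = 11, n = 724, the terms are:
  ⌊724/11^1⌋ = ⌊724/11⌋ = 65
  ⌊724/11^2⌋ = ⌊724/121⌋ = 5
(the next term ⌊724/11^3⌋ = 0, terminating the sum). Summing: v_11(724!) = 65 + 5 = 70.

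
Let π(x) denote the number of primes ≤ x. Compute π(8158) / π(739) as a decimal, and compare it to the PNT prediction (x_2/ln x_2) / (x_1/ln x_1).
π(8158)/π(739) = 1023/131 ≈ 7.8092;  PNT prediction ≈ 8.0959.

π(739) = 131 and π(8158) = 1023, so π(8158)/π(739) ≈ 7.8092. The PNT-predicted ratio is (8158/ln(8158)) / (739/ln(739)) ≈ 8.0959. The two agree to within a few percent, as expected.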